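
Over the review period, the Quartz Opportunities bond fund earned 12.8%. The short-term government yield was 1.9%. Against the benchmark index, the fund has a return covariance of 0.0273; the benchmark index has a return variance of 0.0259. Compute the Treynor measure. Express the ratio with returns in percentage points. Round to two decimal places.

10.34

β = Cov / Var = 0.0273 / 0.0259 = 1.0541
Treynor = (Rp − Rf) / β = (12.8% − 1.9%) / 1.0541 = 10.90 / 1.0541 = 10.3406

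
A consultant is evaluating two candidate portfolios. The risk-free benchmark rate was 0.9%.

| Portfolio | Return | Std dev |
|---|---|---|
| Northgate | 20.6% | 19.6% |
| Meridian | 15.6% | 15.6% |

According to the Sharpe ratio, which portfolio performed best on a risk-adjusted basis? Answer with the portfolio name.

Northgate

Northgate: Sharpe ratio = (20.6% − 0.9%) / 19.6% = 1.005
Meridian: Sharpe ratio = (15.6% − 0.9%) / 15.6% = 0.942
Highest: Northgate (1.005).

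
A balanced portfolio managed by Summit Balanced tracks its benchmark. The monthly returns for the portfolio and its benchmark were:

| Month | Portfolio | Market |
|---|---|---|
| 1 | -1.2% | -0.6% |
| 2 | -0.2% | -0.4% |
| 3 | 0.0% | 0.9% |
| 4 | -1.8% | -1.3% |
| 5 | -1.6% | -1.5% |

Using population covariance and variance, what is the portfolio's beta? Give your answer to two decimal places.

0.77

r̄p = -0.9600%,  r̄m = -0.5800%
Cov = Σ(rp − r̄p)(rm − r̄m) / 5 = 0.5512
Var(rm) = Σ(rm − r̄m)² / 5 = 0.7176
β = Cov / Var = 0.5512 / 0.7176 = 0.7681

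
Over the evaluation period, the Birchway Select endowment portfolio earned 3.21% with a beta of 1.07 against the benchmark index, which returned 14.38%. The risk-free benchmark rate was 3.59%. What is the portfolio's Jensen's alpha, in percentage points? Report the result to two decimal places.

-11.93

CAPM expected return = Rf + β(Rm − Rf) = 3.59% + 1.07 × (14.38% − 3.59%) = 3.59 + 1.07 × 10.79 = 15.1353%
Jensen's α = Rp − E[R] = 3.21% − 15.1353% = -11.9253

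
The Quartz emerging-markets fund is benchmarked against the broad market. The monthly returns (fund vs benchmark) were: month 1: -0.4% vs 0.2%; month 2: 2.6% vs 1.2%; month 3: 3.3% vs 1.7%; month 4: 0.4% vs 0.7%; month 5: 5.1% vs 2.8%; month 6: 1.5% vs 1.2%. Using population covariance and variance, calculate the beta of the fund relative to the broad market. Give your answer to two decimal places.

r̄p = 2.0833%,  r̄m = 1.3000%
Cov = Σ(rp − r̄p)(rm − r̄m) / 6 = 1.4600
Var(rm) = Σ(rm − r̄m)² / 6 = 0.6667
β = Cov / Var = 1.4600 / 0.6667 = 2.1899

2.19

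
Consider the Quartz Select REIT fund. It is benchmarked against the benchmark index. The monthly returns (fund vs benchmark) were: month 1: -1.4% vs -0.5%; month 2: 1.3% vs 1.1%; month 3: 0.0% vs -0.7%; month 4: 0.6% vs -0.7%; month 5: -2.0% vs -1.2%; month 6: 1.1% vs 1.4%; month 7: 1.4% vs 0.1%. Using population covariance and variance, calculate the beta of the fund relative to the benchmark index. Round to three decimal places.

1.008

r̄p = 0.1429%,  r̄m = -0.0714%
Cov = Σ(rp − r̄p)(rm − r̄m) / 7 = 0.8373
Var(rm) = Σ(rm − r̄m)² / 7 = 0.8306
β = Cov / Var = 0.8373 / 0.8306 = 1.0081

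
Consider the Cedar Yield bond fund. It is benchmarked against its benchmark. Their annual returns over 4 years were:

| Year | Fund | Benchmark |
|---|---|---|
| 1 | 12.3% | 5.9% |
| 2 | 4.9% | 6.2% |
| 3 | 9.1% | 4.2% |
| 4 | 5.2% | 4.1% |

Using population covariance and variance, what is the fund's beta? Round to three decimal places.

r̄p = 7.8750%,  r̄m = 5.1000%
Cov = Σ(rp − r̄p)(rm − r̄m) / 4 = 0.4600
Var(rm) = Σ(rm − r̄m)² / 4 = 0.9150
β = Cov / Var = 0.4600 / 0.9150 = 0.5027

0.503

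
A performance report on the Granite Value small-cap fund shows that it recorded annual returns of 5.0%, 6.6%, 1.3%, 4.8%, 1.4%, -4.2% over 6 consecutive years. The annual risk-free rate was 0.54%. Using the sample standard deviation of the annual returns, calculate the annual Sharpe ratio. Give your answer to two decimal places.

r̄ = (5 + 6.6 + 1.3 + 4.8 + 1.4 − 4.2) / 6 = 14.90 / 6 = 2.4833%
Σ(r − r̄)² = (5 − 2.4833)² + (6.6 − 2.4833)² + … = 75.8883
sample σ = √(75.8883 / 5) = √15.1777 = 3.8959%
Sharpe = (r̄ − rf) / σ = (2.4833 − 0.54) / 3.8959 = 1.9433 / 3.8959 = 0.4988

0.50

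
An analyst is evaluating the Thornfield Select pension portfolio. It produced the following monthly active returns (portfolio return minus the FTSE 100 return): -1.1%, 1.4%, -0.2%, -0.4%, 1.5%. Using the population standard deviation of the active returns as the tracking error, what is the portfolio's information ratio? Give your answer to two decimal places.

Mean return μ = 1.20 / 5 = 0.2400%
Population std dev = √[5.3320 / 5] = 1.0327%
IR = μ / tracking error = 0.2400 / 1.0327 = 0.2324

0.23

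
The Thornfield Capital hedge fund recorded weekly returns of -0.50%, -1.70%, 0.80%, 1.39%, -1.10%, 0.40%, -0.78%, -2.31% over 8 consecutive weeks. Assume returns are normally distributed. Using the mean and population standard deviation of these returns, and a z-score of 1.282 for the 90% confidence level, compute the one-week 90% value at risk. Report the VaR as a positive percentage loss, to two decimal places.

1.99

r̄ = (-0.5 − 1.7 + 0.8 + 1.39 − 1.1 + 0.4 − 0.78 − 2.31) / 8 = -3.800 / 8 = -0.4750%
Σ(r − r̄)² = 11.2216; population σ = √(11.2216/8) = 1.1844%
VaR = −(r̄ − z·σ) = −(-0.4750 − 1.282 × 1.1844) = −(-1.9934) = 1.9934%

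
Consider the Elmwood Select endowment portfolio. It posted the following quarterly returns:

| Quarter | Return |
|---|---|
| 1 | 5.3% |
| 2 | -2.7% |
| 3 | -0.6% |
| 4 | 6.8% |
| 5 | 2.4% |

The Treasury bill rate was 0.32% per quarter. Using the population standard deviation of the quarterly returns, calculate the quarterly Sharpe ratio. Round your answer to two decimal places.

0.54

μ = (5.3 − 2.7 − 0.6 + 6.8 + 2.4) / 5 = 2.2400%
Population σ = √[Σ(r − μ)² / 5] = √[62.6520 / 5] = √12.5304 = 3.5398%
Sharpe = (μ − rf) / σ = (2.2400 − 0.32) / 3.5398 = 1.9200 / 3.5398 = 0.5424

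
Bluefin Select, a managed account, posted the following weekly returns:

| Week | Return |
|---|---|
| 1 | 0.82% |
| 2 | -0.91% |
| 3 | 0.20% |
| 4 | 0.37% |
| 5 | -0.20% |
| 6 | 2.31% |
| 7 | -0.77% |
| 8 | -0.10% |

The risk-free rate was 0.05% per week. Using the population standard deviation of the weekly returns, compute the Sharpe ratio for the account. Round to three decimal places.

0.173

μ = (0.82 − 0.91 + 0.2 + 0.37 − 0.2 + 2.31 − 0.77 − 0.1) / 8 = 0.2150%
Population σ = √[Σ(r − μ)² / 8] = √[7.2866 / 8] = √0.9108 = 0.9544%
Sharpe = (μ − rf) / σ = (0.2150 − 0.05) / 0.9544 = 0.1650 / 0.9544 = 0.1729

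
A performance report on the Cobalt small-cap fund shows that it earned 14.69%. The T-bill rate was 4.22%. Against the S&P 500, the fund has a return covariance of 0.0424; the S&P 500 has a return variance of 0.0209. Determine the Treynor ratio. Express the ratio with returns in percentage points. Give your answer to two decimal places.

β = Cov / Var = 0.0424 / 0.0209 = 2.0287
Treynor = (Rp − Rf) / β = (14.69% − 4.22%) / 2.0287 = 10.47 / 2.0287 = 5.1609

5.16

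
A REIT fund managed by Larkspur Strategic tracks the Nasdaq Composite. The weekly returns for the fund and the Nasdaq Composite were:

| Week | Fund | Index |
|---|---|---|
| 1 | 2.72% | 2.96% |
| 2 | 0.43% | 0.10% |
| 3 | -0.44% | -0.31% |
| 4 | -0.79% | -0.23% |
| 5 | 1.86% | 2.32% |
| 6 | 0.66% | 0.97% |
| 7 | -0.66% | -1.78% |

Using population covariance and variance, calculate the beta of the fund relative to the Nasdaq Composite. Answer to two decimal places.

r̄p = 0.5400%,  r̄m = 0.5757%
Cov = Σ(rp − r̄p)(rm − r̄m) / 7 = 1.7666
Var(rm) = Σ(rm − r̄m)² / 7 = 2.2989
β = Cov / Var = 1.7666 / 2.2989 = 0.7685

0.77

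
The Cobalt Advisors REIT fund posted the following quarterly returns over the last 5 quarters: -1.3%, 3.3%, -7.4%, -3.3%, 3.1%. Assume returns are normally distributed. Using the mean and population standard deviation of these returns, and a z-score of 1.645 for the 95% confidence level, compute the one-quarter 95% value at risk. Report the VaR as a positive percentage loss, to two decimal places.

7.76

Mean return r̄ = -5.60 / 5 = -1.1200%
Σ(r − r̄)² = 81.5680; population σ = √(81.5680/5) = 4.0390%
VaR = −(r̄ − z·σ) = −(-1.1200 − 1.645 × 4.0390) = −(-7.7642) = 7.7642%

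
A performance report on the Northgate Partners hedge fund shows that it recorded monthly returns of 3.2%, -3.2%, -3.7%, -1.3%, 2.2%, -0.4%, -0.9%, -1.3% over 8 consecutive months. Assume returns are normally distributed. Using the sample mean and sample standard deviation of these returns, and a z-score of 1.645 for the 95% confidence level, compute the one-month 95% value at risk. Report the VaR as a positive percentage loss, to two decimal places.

r̄ = (3.2 − 3.2 − 3.7 − 1.3 + 2.2 − 0.4 − 0.9 − 1.3) / 8 = -0.6750%
Σ(r − r̄)² = 39.7150; sample σ = √(39.7150/7) = 2.3819%
VaR = −(r̄ − z·σ) = −(-0.6750 − 1.645 × 2.3819) = −(-4.5932) = 4.5932%

4.59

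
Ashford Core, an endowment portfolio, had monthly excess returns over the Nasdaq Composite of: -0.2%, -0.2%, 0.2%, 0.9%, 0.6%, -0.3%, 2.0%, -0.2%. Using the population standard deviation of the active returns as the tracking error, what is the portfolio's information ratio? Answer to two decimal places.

0.47

r̄ = (-0.2 − 0.2 + 0.2 + 0.9 + 0.6 − 0.3 + 2 − 0.2) / 8 = 2.80 / 8 = 0.3500%
Σ(r − r̄)² = (-0.2 − 0.3500)² + (-0.2 − 0.3500)² + … = 4.4400
population σ = √(4.4400 / 8) = √0.5550 = 0.7450%
IR = r̄ / tracking error = 0.3500 / 0.7450 = 0.4698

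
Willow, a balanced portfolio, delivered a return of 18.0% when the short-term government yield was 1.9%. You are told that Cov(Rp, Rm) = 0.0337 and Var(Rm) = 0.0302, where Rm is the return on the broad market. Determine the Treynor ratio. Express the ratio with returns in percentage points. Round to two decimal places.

14.43

β = Cov / Var = 0.0337 / 0.0302 = 1.1159
Treynor = (Rp − Rf) / β = (18.0% − 1.9%) / 1.1159 = 16.10 / 1.1159 = 14.4278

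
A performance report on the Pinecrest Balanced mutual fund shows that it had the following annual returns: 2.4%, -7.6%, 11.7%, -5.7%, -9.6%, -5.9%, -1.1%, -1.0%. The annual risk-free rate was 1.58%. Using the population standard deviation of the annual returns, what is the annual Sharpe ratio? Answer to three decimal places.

-0.576

r̄ = (2.4 − 7.6 + 11.7 − 5.7 − 9.6 − 5.9 − 1.1 − 1) / 8 = -2.1000%
Σ(r − r̄)² = (2.4 − (-2.1000))² + (-7.6 − (-2.1000))² + (11.7 − (-2.1000))² + … = 326.8000
σ = √[326.8000 / 8] = 6.3914%
Sharpe = (r̄ − rf) / σ = (-2.1000 − 1.58) / 6.3914 = -3.6800 / 6.3914 = -0.5758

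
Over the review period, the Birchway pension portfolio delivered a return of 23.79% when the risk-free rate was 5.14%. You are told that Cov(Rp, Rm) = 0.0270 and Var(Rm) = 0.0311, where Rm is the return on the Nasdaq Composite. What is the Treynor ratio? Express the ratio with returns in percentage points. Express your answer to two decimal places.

β = Cov / Var = 0.0270 / 0.0311 = 0.8682
Treynor = (Rp − Rf) / β = (23.79% − 5.14%) / 0.8682 = 18.65 / 0.8682 = 21.4812

21.48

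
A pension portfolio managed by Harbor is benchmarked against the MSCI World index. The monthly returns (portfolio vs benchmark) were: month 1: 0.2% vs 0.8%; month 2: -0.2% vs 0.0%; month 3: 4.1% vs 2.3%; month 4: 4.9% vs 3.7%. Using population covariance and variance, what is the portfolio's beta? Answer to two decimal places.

1.54

r̄p = 2.2500%,  r̄m = 1.7000%
Cov = Σ(rp − r̄p)(rm − r̄m) / 4 = 3.1050
Var(rm) = Σ(rm − r̄m)² / 4 = 2.0150
β = Cov / Var = 3.1050 / 2.0150 = 1.5409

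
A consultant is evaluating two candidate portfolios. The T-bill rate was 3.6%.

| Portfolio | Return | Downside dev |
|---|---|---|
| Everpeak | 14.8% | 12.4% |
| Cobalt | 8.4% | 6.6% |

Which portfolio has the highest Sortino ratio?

Everpeak

Everpeak: Sortino ratio = (14.8% − 3.6%) / 12.4% = 0.903
Cobalt: Sortino ratio = (8.4% − 3.6%) / 6.6% = 0.727
Highest: Everpeak (0.903).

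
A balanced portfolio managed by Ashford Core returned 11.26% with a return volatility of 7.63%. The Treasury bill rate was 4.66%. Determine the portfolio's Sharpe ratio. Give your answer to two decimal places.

0.87

Sharpe = (Rp − Rf) / σp = (11.26% − 4.66%) / 7.63% = 6.60% / 7.63% = 0.8650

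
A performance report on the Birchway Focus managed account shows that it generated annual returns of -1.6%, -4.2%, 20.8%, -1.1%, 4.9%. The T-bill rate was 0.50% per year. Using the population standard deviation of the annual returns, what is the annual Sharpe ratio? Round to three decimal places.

0.361

r̄ = (-1.6 − 4.2 + 20.8 − 1.1 + 4.9) / 5 = 18.80 / 5 = 3.7600%
Σ(r − r̄)² = (-1.6 − 3.7600)² + (-4.2 − 3.7600)² + … = 407.3720
population σ = √(407.3720 / 5) = √81.4744 = 9.0263%
Sharpe = (r̄ − rf) / σ = (3.7600 − 0.5) / 9.0263 = 3.2600 / 9.0263 = 0.3612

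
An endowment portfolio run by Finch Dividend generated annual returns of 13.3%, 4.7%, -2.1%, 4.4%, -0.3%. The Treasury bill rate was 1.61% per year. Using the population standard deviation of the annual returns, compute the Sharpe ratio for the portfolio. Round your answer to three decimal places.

0.447

μ = (13.3 + 4.7 − 2.1 + 4.4 − 0.3) / 5 = 4.0000%
Σ(r − μ)² = (13.3 − 4.0000)² + (4.7 − 4.0000)² + (-2.1 − 4.0000)² + … = 142.8400
σ = √[142.8400 / 5] = 5.3449%
Sharpe = (μ − rf) / σ = (4.0000 − 1.61) / 5.3449 = 2.3900 / 5.3449 = 0.4472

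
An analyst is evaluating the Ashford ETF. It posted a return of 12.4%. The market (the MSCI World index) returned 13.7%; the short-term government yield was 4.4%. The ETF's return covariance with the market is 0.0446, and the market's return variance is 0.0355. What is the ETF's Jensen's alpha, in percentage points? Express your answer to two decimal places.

-3.68

β = Cov / Var = 0.0446 / 0.0355 = 1.2563
E[R] = Rf + β(Rm − Rf) = 4.4% + 1.2563 × (13.7% − 4.4%) = 16.0836%
α = Rp − E[R] = 12.4% − 16.0836% = -3.6836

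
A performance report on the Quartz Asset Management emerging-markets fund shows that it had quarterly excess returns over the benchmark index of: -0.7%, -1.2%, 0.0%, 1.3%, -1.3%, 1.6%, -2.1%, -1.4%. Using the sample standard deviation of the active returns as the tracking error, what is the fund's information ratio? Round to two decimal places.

-0.36

r̄ = (-0.7 − 1.2 + 0 + 1.3 − 1.3 + 1.6 − 2.1 − 1.4) / 8 = -3.80 / 8 = -0.4750%
Sample σ = √[Σ(r − r̄)² / 7] = √[12.4350 / 7] = √1.7764 = 1.3328%
IR = r̄ / tracking error = -0.4750 / 1.3328 = -0.3564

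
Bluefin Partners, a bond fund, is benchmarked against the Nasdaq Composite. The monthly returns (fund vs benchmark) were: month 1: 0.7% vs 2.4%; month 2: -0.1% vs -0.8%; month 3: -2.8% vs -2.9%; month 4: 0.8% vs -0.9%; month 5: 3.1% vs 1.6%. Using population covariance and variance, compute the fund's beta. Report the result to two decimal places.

0.79

r̄p = 0.3400%,  r̄m = -0.1200%
Cov = Σ(rp − r̄p)(rm − r̄m) / 5 = 2.8648
Var(rm) = Σ(rm − r̄m)² / 5 = 3.6216
β = Cov / Var = 2.8648 / 3.6216 = 0.7910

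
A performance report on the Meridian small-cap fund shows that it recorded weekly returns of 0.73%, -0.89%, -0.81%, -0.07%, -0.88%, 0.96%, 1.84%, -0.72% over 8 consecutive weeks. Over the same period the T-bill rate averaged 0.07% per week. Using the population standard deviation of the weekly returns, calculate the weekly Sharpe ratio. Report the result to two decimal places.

-0.05

r̄ = (0.73 − 0.89 − 0.81 − 0.07 − 0.88 + 0.96 + 1.84 − 0.72) / 8 = 0.160 / 8 = 0.0200%
Population σ = √[Σ(r − r̄)² / 8] = √[7.5828 / 8] = √0.9479 = 0.9736%
Sharpe = (r̄ − rf) / σ = (0.0200 − 0.07) / 0.9736 = -0.0500 / 0.9736 = -0.0514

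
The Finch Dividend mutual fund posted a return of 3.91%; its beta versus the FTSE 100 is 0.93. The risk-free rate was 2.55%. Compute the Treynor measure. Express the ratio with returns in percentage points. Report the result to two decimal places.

1.46

Treynor = (Rp − Rf) / β = (3.91% − 2.55%) / 0.93 = 1.36 / 0.93 = 1.4624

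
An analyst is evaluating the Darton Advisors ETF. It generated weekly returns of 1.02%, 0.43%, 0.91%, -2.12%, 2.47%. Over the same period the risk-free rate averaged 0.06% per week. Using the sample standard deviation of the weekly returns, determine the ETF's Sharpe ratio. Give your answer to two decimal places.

0.29

μ = (1.02 + 0.43 + 0.91 − 2.12 + 2.47) / 5 = 0.5420%
Σ(r − μ)² = (1.02 − 0.5420)² + (0.43 − 0.5420)² + … = 11.1799
σ = √[11.1799 / 4] = 1.6718%
Sharpe = (μ − rf) / σ = (0.5420 − 0.06) / 1.6718 = 0.4820 / 1.6718 = 0.2883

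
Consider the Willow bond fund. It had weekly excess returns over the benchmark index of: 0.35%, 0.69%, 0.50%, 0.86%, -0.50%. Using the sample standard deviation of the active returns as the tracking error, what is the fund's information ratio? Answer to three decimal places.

0.719

μ = (0.35 + 0.69 + 0.5 + 0.86 − 0.5) / 5 = 1.900 / 5 = 0.3800%
Σ(r − μ)² = (0.35 − 0.3800)² + (0.69 − 0.3800)² + (0.5 − 0.3800)² + … = 1.1162
σ = √[1.1162 / 4] = 0.5283%
IR = μ / tracking error = 0.3800 / 0.5283 = 0.7193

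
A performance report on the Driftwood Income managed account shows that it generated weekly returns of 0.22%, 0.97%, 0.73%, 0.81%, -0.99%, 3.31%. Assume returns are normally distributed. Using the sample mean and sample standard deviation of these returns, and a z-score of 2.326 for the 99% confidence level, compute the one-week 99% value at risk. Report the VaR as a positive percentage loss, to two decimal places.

r̄ = (0.22 + 0.97 + 0.73 + 0.81 − 0.99 + 3.31) / 6 = 0.8417%
Σ(r − r̄)² = (0.22 − 0.8417)² + (0.97 − 0.8417)² + (0.73 − 0.8417)² + … = 9.8641
sample σ = √(9.8641 / 5) = √1.9728 = 1.4046%
VaR = −(r̄ − z·σ) = −(0.8417 − 2.326 × 1.4046) = −(-2.4254) = 2.4254%

2.43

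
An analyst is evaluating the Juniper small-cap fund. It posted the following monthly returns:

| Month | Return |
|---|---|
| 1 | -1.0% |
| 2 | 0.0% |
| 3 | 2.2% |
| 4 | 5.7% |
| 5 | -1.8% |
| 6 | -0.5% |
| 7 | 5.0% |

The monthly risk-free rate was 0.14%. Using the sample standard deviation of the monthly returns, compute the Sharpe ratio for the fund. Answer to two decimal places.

Mean return r̄ = 9.60 / 7 = 1.3714%
Sample std dev = √[53.6543 / 6] = 2.9904%
Sharpe = (r̄ − rf) / σ = (1.3714 − 0.14) / 2.9904 = 1.2314 / 2.9904 = 0.4118

0.41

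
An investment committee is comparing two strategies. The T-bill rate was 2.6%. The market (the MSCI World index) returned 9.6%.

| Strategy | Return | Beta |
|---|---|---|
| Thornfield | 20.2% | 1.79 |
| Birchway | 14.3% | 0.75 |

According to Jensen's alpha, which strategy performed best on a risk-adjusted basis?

Thornfield: α = 20.2% − [2.6% + 1.79 × (9.6% − 2.6%)] = 5.070
Birchway: α = 14.3% − [2.6% + 0.75 × (9.6% − 2.6%)] = 6.450
Highest: Birchway (6.450).

Birchway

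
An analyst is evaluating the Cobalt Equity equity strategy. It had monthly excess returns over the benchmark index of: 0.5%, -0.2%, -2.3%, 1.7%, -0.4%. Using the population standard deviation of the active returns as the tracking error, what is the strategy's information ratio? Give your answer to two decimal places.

μ = (0.5 − 0.2 − 2.3 + 1.7 − 0.4) / 5 = -0.70 / 5 = -0.1400%
Σ(r − μ)² = 8.5320; population σ = √(8.5320/5) = 1.3063%
IR = μ / tracking error = -0.1400 / 1.3063 = -0.1072

-0.11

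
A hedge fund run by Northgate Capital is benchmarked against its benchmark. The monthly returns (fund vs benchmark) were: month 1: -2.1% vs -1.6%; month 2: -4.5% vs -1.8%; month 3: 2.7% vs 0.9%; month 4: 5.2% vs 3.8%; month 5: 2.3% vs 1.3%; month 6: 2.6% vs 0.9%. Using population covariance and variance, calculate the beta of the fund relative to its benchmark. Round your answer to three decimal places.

r̄p = 1.0333%,  r̄m = 0.5833%
Cov = Σ(rp − r̄p)(rm − r̄m) / 6 = 5.8939
Var(rm) = Σ(rm − r̄m)² / 6 = 3.5847
β = Cov / Var = 5.8939 / 3.5847 = 1.6442

1.644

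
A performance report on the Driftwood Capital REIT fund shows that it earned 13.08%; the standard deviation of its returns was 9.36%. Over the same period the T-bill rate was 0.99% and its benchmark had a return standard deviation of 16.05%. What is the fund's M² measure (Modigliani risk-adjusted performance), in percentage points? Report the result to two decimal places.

Sharpe = (Rp − Rf) / σp = (13.08% − 0.99%) / 9.36% = 1.2917
M² = Rf + Sharpe × σm = 0.99% + 1.2917 × 16.05% = 21.7218%

21.72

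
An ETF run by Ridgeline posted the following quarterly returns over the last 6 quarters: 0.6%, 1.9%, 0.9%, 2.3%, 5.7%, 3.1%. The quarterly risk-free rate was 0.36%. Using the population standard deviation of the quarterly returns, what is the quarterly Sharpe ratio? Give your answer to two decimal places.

1.22

r̄ = (0.6 + 1.9 + 0.9 + 2.3 + 5.7 + 3.1) / 6 = 2.4167%
Σ(r − r̄)² = 17.1283; population σ = √(17.1283/6) = 1.6896%
Sharpe = (r̄ − rf) / σ = (2.4167 − 0.36) / 1.6896 = 2.0567 / 1.6896 = 1.2173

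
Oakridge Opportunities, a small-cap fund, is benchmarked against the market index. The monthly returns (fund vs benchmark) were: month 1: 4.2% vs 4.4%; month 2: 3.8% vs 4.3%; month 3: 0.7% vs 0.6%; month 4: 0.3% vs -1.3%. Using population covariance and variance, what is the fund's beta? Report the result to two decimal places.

r̄p = 2.2500%,  r̄m = 2.0000%
Cov = Σ(rp − r̄p)(rm − r̄m) / 4 = 4.2125
Var(rm) = Σ(rm − r̄m)² / 4 = 5.9750
β = Cov / Var = 4.2125 / 5.9750 = 0.7050

0.71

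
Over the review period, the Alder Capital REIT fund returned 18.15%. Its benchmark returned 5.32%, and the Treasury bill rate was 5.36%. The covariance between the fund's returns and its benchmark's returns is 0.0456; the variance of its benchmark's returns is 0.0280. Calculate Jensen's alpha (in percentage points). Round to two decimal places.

12.86

β = Cov / Var = 0.0456 / 0.0280 = 1.6286
E[R] = Rf + β(Rm − Rf) = 5.36% + 1.6286 × (5.32% − 5.36%) = 5.2949%
α = Rp − E[R] = 18.15% − 5.2949% = 12.8551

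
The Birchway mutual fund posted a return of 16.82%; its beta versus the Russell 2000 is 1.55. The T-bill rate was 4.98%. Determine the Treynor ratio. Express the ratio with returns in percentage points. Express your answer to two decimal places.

Treynor = (Rp − Rf) / β = (16.82% − 4.98%) / 1.55 = 11.84 / 1.55 = 7.6387

7.64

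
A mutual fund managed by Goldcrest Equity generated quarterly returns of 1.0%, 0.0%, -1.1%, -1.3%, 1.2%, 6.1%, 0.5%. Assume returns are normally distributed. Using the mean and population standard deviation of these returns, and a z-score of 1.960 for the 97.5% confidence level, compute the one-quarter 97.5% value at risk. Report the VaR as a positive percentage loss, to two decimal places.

3.59

r̄ = (1 + 0 − 1.1 − 1.3 + 1.2 + 6.1 + 0.5) / 7 = 6.40 / 7 = 0.9143%
Population std dev = √[36.9486 / 7] = 2.2975%
VaR = −(r̄ − z·σ) = −(0.9143 − 1.960 × 2.2975) = −(-3.5888) = 3.5888%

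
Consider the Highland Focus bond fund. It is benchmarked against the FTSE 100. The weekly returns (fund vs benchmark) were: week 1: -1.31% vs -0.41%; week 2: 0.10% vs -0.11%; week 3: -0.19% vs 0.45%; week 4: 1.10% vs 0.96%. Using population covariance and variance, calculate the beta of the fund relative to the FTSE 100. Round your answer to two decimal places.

r̄p = -0.0750%,  r̄m = 0.2225%
Cov = Σ(rp − r̄p)(rm − r̄m) / 4 = 0.3908
Var(rm) = Σ(rm − r̄m)² / 4 = 0.2766
β = Cov / Var = 0.3908 / 0.2766 = 1.4129

1.41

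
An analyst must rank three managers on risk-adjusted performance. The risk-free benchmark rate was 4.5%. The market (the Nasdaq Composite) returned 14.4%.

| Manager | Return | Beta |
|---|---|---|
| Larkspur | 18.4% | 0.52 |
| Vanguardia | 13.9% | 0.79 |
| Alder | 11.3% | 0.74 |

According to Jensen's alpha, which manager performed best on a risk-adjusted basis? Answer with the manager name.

Larkspur

Larkspur: α = 18.4% − [4.5% + 0.52 × (14.4% − 4.5%)] = 8.752
Vanguardia: α = 13.9% − [4.5% + 0.79 × (14.4% − 4.5%)] = 1.579
Alder: α = 11.3% − [4.5% + 0.74 × (14.4% − 4.5%)] = -0.526
Highest: Larkspur (8.752).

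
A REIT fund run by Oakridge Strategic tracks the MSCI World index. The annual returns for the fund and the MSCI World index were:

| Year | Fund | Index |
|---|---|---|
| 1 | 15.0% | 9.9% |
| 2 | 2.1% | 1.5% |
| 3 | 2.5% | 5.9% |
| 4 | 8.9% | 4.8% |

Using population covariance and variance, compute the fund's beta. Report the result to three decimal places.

1.435

r̄p = 7.1250%,  r̄m = 5.5250%
Cov = Σ(rp − r̄p)(rm − r̄m) / 4 = 12.9144
Var(rm) = Σ(rm − r̄m)² / 4 = 9.0019
β = Cov / Var = 12.9144 / 9.0019 = 1.4346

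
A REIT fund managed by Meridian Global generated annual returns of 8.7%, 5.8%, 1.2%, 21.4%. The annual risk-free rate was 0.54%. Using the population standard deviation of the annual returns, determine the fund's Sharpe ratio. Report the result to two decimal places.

μ = (8.7 + 5.8 + 1.2 + 21.4) / 4 = 9.2750%
Σ(r − μ)² = 224.6275; population σ = √(224.6275/4) = 7.4938%
Sharpe = (μ − rf) / σ = (9.2750 − 0.54) / 7.4938 = 8.7350 / 7.4938 = 1.1656

1.17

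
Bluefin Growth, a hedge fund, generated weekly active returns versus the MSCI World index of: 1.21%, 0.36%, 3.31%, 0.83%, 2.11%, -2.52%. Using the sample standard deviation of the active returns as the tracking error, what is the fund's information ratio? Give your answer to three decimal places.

0.449

Mean return μ = 5.300 / 6 = 0.8833%
Sample σ = √[Σ(r − μ)² / 5] = √[19.3595 / 5] = √3.8719 = 1.9677%
IR = μ / tracking error = 0.8833 / 1.9677 = 0.4489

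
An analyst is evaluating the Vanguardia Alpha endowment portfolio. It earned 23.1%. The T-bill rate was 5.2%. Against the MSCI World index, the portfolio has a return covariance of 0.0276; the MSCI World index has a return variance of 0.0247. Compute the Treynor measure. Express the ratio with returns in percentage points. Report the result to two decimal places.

16.02

β = Cov / Var = 0.0276 / 0.0247 = 1.1174
Treynor = (Rp − Rf) / β = (23.1% − 5.2%) / 1.1174 = 17.90 / 1.1174 = 16.0193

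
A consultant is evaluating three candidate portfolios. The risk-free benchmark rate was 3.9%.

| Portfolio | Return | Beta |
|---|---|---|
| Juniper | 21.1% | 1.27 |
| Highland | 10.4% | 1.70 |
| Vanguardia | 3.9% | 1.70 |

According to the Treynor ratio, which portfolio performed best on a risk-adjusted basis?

Juniper

Juniper: Treynor = (21.1% − 3.9%) / 1.27 = 13.543
Highland: Treynor = (10.4% − 3.9%) / 1.70 = 3.824
Vanguardia: Treynor = (3.9% − 3.9%) / 1.70 = 0.000
Highest: Juniper (13.543).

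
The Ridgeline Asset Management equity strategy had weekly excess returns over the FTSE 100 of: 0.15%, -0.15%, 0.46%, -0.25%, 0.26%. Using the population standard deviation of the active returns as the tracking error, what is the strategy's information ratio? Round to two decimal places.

0.36

r̄ = (0.15 − 0.15 + 0.46 − 0.25 + 0.26) / 5 = 0.0940%
Population std dev = √[0.3425 / 5] = 0.2617%
IR = r̄ / tracking error = 0.0940 / 0.2617 = 0.3592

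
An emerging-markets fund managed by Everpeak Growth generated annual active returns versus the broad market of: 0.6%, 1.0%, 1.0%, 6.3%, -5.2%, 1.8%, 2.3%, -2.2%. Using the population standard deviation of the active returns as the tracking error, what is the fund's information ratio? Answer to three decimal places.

0.223

r̄ = (0.6 + 1 + 1 + 6.3 − 5.2 + 1.8 + 2.3 − 2.2) / 8 = 5.60 / 8 = 0.7000%
Population std dev = √[78.5400 / 8] = 3.1333%
IR = r̄ / tracking error = 0.7000 / 3.1333 = 0.2234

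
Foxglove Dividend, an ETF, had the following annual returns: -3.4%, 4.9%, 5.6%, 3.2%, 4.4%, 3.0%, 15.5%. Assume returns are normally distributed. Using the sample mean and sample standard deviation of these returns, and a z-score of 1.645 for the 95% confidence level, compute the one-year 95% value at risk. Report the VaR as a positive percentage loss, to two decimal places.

4.47

Mean return r̄ = 33.20 / 7 = 4.7429%
Σ(r − r̄)² = 188.3171; sample σ = √(188.3171/6) = 5.6023%
VaR = −(r̄ − z·σ) = −(4.7429 − 1.645 × 5.6023) = −(-4.4729) = 4.4729%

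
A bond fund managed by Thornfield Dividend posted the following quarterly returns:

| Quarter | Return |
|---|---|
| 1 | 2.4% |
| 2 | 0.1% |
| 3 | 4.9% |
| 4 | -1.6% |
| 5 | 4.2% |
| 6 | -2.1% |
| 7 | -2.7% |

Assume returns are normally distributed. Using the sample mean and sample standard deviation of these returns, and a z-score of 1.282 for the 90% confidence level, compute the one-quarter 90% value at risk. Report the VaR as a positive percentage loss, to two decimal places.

Mean return μ = 5.20 / 7 = 0.7429%
Sample σ = √[Σ(r − μ)² / 6] = √[57.8171 / 6] = √9.6362 = 3.1042%
VaR = −(μ − z·σ) = −(0.7429 − 1.282 × 3.1042) = −(-3.2367) = 3.2367%

3.24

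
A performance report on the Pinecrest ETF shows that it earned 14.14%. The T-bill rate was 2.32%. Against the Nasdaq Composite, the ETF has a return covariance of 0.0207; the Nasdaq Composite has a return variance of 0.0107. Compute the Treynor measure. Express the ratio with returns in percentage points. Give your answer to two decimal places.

6.11

β = Cov / Var = 0.0207 / 0.0107 = 1.9346
Treynor = (Rp − Rf) / β = (14.14% − 2.32%) / 1.9346 = 11.82 / 1.9346 = 6.1098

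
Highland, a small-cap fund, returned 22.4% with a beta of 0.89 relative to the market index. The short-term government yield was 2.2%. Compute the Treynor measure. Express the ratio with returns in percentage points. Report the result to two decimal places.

Treynor = (Rp − Rf) / β = (22.4% − 2.2%) / 0.89 = 20.20 / 0.89 = 22.6966

22.70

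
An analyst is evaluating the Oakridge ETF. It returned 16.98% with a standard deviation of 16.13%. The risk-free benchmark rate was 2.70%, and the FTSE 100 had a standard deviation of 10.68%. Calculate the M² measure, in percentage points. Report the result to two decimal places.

Sharpe = (Rp − Rf) / σp = (16.98% − 2.70%) / 16.13% = 0.8853
M² = Rf + Sharpe × σm = 2.70% + 0.8853 × 10.68% = 12.1550%

12.16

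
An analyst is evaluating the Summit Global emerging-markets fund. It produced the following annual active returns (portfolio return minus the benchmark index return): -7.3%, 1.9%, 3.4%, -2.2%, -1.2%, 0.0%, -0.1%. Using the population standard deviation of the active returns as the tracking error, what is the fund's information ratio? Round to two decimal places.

r̄ = (-7.3 + 1.9 + 3.4 − 2.2 − 1.2 + 0 − 0.1) / 7 = -0.7857%
Σ(r − r̄)² = (-7.3 − (-0.7857))² + (1.9 − (-0.7857))² + (3.4 − (-0.7857))² + … = 70.4286
population σ = √(70.4286 / 7) = √10.0612 = 3.1719%
IR = r̄ / tracking error = -0.7857 / 3.1719 = -0.2477

-0.25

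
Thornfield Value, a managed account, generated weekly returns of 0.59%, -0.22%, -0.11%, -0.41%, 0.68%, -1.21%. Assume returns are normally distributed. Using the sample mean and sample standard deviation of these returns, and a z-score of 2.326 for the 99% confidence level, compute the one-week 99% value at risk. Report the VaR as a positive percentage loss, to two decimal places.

r̄ = (0.59 − 0.22 − 0.11 − 0.41 + 0.68 − 1.21) / 6 = -0.680 / 6 = -0.1133%
Sample std dev = √[2.4261 / 5] = 0.6966%
VaR = −(r̄ − z·σ) = −(-0.1133 − 2.326 × 0.6966) = −(-1.7336) = 1.7336%

1.73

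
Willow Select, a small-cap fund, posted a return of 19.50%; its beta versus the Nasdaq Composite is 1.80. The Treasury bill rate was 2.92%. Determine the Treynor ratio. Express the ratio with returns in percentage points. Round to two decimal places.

9.21

Treynor = (Rp − Rf) / β = (19.50% − 2.92%) / 1.80 = 16.58 / 1.80 = 9.2111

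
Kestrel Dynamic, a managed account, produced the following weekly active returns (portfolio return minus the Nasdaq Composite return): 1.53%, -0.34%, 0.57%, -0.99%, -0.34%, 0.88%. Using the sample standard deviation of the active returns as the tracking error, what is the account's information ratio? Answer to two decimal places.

r̄ = (1.53 − 0.34 + 0.57 − 0.99 − 0.34 + 0.88) / 6 = 0.2183%
Σ(r − r̄)² = (1.53 − 0.2183)² + (-0.34 − 0.2183)² + (0.57 − 0.2183)² + … = 4.3655
sample σ = √(4.3655 / 5) = √0.8731 = 0.9344%
IR = r̄ / tracking error = 0.2183 / 0.9344 = 0.2336

0.23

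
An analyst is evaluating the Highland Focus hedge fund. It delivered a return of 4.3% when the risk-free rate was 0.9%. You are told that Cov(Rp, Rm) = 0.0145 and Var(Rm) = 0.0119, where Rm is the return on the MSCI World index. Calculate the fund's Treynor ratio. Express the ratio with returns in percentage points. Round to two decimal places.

2.79

β = Cov / Var = 0.0145 / 0.0119 = 1.2185
Treynor = (Rp − Rf) / β = (4.3% − 0.9%) / 1.2185 = 3.40 / 1.2185 = 2.7903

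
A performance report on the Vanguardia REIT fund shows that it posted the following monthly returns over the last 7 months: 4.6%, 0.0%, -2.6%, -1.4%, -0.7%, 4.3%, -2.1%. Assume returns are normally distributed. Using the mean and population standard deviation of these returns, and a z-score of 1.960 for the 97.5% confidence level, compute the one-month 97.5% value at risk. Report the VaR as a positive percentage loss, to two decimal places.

5.07

r̄ = (4.6 + 0 − 2.6 − 1.4 − 0.7 + 4.3 − 2.1) / 7 = 0.3000%
Σ(r − r̄)² = (4.6 − 0.3000)² + (0 − 0.3000)² + (-2.6 − 0.3000)² + … = 52.6400
population σ = √(52.6400 / 7) = √7.5200 = 2.7423%
VaR = −(r̄ − z·σ) = −(0.3000 − 1.960 × 2.7423) = −(-5.0749) = 5.0749%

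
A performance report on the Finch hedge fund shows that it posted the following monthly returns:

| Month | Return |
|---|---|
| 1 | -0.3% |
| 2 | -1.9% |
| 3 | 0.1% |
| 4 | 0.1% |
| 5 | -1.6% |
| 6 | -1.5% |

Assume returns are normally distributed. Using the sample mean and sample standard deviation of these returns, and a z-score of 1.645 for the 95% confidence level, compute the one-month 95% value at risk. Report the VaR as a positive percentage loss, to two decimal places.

r̄ = (-0.3 − 1.9 + 0.1 + 0.1 − 1.6 − 1.5) / 6 = -5.10 / 6 = -0.8500%
Σ(r − r̄)² = (-0.3 − (-0.8500))² + (-1.9 − (-0.8500))² + … = 4.1950
sample σ = √(4.1950 / 5) = √0.8390 = 0.9160%
VaR = −(r̄ − z·σ) = −(-0.8500 − 1.645 × 0.9160) = −(-2.3568) = 2.3568%

2.36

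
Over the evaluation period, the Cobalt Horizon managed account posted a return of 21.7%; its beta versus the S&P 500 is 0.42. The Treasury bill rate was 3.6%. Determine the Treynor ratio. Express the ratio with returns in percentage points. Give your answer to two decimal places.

Treynor = (Rp − Rf) / β = (21.7% − 3.6%) / 0.42 = 18.10 / 0.42 = 43.0952

43.10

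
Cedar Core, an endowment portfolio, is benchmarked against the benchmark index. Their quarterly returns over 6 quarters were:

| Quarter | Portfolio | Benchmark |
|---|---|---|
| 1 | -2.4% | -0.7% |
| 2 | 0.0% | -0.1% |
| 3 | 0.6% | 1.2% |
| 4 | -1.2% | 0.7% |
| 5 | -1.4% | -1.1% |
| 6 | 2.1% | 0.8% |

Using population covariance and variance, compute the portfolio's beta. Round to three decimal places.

r̄p = -0.3833%,  r̄m = 0.1333%
Cov = Σ(rp − r̄p)(rm − r̄m) / 6 = 0.8478
Var(rm) = Σ(rm − r̄m)² / 6 = 0.6956
β = Cov / Var = 0.8478 / 0.6956 = 1.2188

1.219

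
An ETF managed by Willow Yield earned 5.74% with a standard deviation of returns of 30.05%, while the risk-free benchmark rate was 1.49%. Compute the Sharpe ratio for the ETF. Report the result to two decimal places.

Sharpe = (Rp − Rf) / σp = (5.74% − 1.49%) / 30.05% = 4.25% / 30.05% = 0.1414

0.14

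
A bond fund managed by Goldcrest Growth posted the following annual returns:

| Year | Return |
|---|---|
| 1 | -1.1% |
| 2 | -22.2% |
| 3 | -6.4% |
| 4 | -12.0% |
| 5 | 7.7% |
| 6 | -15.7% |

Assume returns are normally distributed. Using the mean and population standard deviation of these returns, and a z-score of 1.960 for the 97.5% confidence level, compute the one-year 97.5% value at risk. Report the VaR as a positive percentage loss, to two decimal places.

Mean return r̄ = -49.70 / 6 = -8.2833%
Population σ = √[Σ(r − r̄)² / 6] = √[573.1083 / 6] = √95.5181 = 9.7733%
VaR = −(r̄ − z·σ) = −(-8.2833 − 1.960 × 9.7733) = −(-27.4390) = 27.4390%

27.44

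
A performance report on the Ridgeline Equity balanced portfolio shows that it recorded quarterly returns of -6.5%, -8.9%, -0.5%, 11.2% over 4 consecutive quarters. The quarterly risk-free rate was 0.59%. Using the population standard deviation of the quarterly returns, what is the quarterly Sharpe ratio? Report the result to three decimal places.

-0.227

r̄ = (-6.5 − 8.9 − 0.5 + 11.2) / 4 = -1.1750%
Σ(r − r̄)² = (-6.5 − (-1.1750))² + (-8.9 − (-1.1750))² + (-0.5 − (-1.1750))² + … = 241.6275
σ = √[241.6275 / 4] = 7.7722%
Sharpe = (r̄ − rf) / σ = (-1.1750 − 0.59) / 7.7722 = -1.7650 / 7.7722 = -0.2271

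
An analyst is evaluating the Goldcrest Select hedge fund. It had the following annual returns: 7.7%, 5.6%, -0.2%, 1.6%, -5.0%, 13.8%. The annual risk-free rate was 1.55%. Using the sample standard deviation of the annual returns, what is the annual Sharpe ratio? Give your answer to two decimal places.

Mean return μ = 23.50 / 6 = 3.9167%
Sample std dev = √[216.6483 / 5] = 6.5825%
Sharpe = (μ − rf) / σ = (3.9167 − 1.55) / 6.5825 = 2.3667 / 6.5825 = 0.3595

0.36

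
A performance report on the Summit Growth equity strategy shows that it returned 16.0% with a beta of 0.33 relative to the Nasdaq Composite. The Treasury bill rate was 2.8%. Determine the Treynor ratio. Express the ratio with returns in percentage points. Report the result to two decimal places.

Treynor = (Rp − Rf) / β = (16.0% − 2.8%) / 0.33 = 13.20 / 0.33 = 40.0000

40.00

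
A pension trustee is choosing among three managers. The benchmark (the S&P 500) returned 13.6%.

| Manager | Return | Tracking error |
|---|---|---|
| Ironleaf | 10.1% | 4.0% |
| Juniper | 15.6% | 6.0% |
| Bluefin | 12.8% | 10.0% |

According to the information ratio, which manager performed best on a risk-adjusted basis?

Ironleaf: IR = (10.1% − 13.6%) / 4.0% = -0.875
Juniper: IR = (15.6% − 13.6%) / 6.0% = 0.333
Bluefin: IR = (12.8% − 13.6%) / 10.0% = -0.080
Highest: Juniper (0.333).

Juniper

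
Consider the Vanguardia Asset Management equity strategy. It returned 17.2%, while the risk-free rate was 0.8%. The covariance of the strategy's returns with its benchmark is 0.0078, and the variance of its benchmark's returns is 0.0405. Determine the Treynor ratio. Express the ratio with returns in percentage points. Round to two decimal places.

85.15

β = Cov / Var = 0.0078 / 0.0405 = 0.1926
Treynor = (Rp − Rf) / β = (17.2% − 0.8%) / 0.1926 = 16.40 / 0.1926 = 85.1506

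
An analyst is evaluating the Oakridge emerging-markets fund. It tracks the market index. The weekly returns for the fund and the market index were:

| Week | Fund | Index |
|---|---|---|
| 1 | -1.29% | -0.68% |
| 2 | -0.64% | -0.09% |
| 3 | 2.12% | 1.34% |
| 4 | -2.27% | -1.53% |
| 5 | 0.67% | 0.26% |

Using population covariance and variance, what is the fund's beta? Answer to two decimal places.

1.58

r̄p = -0.2820%,  r̄m = -0.1400%
Cov = Σ(rp − r̄p)(rm − r̄m) / 5 = 1.4451
Var(rm) = Σ(rm − r̄m)² / 5 = 0.9153
β = Cov / Var = 1.4451 / 0.9153 = 1.5788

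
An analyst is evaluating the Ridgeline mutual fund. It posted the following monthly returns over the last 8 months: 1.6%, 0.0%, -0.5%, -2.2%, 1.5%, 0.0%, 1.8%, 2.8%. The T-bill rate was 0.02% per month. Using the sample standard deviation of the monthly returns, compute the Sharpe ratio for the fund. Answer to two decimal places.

r̄ = (1.6 + 0 − 0.5 − 2.2 + 1.5 + 0 + 1.8 + 2.8) / 8 = 5.00 / 8 = 0.6250%
Σ(r − r̄)² = (1.6 − 0.6250)² + (0 − 0.6250)² + … = 17.8550
σ = √[17.8550 / 7] = 1.5971%
Sharpe = (r̄ − rf) / σ = (0.6250 − 0.02) / 1.5971 = 0.6050 / 1.5971 = 0.3788

0.38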